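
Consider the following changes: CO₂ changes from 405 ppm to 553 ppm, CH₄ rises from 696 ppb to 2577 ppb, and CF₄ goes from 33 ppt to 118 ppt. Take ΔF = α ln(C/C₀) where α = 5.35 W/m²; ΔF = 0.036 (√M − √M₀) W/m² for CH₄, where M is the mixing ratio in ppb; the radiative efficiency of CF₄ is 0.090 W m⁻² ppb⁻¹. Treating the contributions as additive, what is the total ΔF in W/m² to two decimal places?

CO₂: 5.35 × ln(553/405) = 5.35 × ln(1.36543) = 5.35 × 0.31147 = 1.6664 W/m².
CH₄: 0.036 × (√2577 − √696) = 0.036 × (50.7642 − 26.3818) = 0.036 × 24.3824 = 0.8778 W/m².
CF₄: Δ = 118 − 33 = 85 ppt = 0.085 ppb; ΔF = 0.090 × 0.085 = 0.0077 W/m².
Total ΔF = 1.6664 + 0.8778 + 0.0077 = 2.5519 W/m².

ΔF = 2.55 W/m²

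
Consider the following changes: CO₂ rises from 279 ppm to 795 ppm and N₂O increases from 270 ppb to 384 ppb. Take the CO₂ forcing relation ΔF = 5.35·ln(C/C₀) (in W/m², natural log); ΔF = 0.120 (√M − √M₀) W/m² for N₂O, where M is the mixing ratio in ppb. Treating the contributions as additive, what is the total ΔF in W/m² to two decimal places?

CO₂: 5.35 × ln(795/279) = 5.35 × ln(2.84946) = 5.35 × 1.04713 = 5.6021 W/m².
N₂O: 0.120 × (√384 − √270) = 0.120 × (19.5959 − 16.4317) = 0.120 × 3.1642 = 0.3797 W/m².
Total ΔF = 5.6021 + 0.3797 = 5.9818 W/m².

ΔF = 5.98 W/m²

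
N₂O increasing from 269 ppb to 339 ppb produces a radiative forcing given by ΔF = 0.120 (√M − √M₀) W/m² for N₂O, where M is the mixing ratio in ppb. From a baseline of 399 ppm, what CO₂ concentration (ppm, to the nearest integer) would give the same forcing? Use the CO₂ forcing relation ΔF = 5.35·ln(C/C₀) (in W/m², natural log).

C ≈ 417 ppm

N₂O forcing: 0.120 × (√339 − √269) = 0.120 × (18.4120 − 16.4012) = 0.120 × 2.0108 = 0.24130 W/m².
Set 5.35 ln(C/399) = 0.24130: ln(C/399) = 0.24130/5.35 = 0.04510, so C = 399 × e^0.04510 = 399 × 1.04613 = 417.41 ppm.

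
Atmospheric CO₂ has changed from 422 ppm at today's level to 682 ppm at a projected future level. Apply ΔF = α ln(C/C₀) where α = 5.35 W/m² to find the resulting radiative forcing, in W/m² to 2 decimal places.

ΔF = 2.57 W/m²

CO₂: 5.35 × ln(682/422) = 5.35 × ln(1.61611) = 5.35 × 0.48002 = 2.5681 W/m².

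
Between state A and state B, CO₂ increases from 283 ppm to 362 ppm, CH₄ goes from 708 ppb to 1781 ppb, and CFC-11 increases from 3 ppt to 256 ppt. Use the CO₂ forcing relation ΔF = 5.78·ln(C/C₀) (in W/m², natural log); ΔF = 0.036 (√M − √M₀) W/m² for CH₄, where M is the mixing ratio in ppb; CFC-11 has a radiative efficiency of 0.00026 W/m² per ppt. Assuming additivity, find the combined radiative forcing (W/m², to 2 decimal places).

CO₂: 5.78 × ln(362/283) = 5.78 × ln(1.27915) = 5.78 × 0.24620 = 1.4230 W/m².
CH₄: 0.036 × (√1781 − √708) = 0.036 × (42.2019 − 26.6083) = 0.036 × 15.5936 = 0.5614 W/m².
CFC-11: ΔF = 0.00026 × (256 − 3) = 0.00026 × 253 = 0.0658 W/m².
Total ΔF = 1.4230 + 0.5614 + 0.0658 = 2.0502 W/m².

ΔF = 2.05 W/m²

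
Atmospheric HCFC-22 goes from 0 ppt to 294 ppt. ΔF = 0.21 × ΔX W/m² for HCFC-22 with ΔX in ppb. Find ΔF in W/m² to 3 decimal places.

HCFC-22: Δ = 294 − 0 = 294 ppt = 0.294 ppb; ΔF = 0.21 × 0.294 = 0.0617 W/m².

ΔF = 0.062 W/m²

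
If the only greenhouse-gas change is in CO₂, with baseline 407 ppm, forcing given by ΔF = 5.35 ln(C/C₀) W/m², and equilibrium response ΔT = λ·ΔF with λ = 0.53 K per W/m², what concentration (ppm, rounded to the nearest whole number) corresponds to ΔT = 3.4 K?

Required forcing: ΔF = ΔT/λ = 3.4/0.53 = 6.4151 W/m².
Then ln(C/407) = ΔF/5.35 = 6.4151/5.35 = 1.19908.
So C = 407 × e^1.19908 = 407 × 3.31706 = 1350.04 ppm.

C ≈ 1350 ppm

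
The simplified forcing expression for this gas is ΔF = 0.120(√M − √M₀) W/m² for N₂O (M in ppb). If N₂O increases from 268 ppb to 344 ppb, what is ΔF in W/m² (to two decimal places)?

N₂O: 0.120 × (√344 − √268) = 0.120 × (18.5472 − 16.3707) = 0.120 × 2.1765 = 0.2612 W/m².

ΔF = 0.26 W/m²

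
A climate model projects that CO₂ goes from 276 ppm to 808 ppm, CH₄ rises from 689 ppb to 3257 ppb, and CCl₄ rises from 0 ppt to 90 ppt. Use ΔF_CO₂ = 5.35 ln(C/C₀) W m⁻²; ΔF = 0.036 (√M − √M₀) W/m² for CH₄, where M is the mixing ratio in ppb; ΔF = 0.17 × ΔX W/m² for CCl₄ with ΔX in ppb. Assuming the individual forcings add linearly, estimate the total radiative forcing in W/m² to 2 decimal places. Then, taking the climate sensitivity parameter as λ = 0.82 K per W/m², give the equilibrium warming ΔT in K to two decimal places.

ΔF = 6.87 W/m²; ΔT = 5.63 K

CO₂: 5.35 × ln(808/276) = 5.35 × ln(2.92754) = 5.35 × 1.07416 = 5.7468 W/m².
CH₄: 0.036 × (√3257 − √689) = 0.036 × (57.0701 − 26.2488) = 0.036 × 30.8213 = 1.1096 W/m².
CCl₄: Δ = 90 − 0 = 90 ppt = 0.090 ppb; ΔF = 0.17 × 0.090 = 0.0153 W/m².
Total ΔF = 5.7468 + 1.1096 + 0.0153 = 6.8717 W/m².
ΔT = λ ΔF = 0.82 × 6.87 = 5.6334 K.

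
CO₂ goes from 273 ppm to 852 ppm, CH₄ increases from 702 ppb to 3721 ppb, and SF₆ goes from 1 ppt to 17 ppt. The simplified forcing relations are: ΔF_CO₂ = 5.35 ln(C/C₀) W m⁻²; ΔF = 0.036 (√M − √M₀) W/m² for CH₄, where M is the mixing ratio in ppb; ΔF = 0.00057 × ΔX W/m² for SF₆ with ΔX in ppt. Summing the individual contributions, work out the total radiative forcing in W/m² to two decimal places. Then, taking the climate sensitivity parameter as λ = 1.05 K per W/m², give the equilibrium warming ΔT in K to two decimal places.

ΔF = 7.34 W/m²; ΔT = 7.71 K

CO₂: 5.35 × ln(852/273) = 5.35 × ln(3.12088) = 5.35 × 1.13812 = 6.0889 W/m².
CH₄: 0.036 × (√3721 − √702) = 0.036 × (61.0000 − 26.4953) = 0.036 × 34.5047 = 1.2422 W/m².
SF₆: ΔF = 0.00057 × (17 − 1) = 0.00057 × 16 = 0.0091 W/m².
Total ΔF = 6.0889 + 1.2422 + 0.0091 = 7.3402 W/m².
ΔT = λ ΔF = 1.05 × 7.34 = 7.7070 K.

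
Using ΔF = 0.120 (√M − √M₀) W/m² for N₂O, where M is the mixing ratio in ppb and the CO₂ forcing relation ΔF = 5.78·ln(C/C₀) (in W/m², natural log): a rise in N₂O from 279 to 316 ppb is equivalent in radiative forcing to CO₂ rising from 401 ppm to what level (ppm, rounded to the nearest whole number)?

N₂O forcing: 0.120 × (√316 − √279) = 0.120 × (17.7764 − 16.7033) = 0.120 × 1.0731 = 0.12877 W/m².
Set 5.78 ln(C/401) = 0.12877: ln(C/401) = 0.12877/5.78 = 0.02228, so C = 401 × e^0.02228 = 401 × 1.02253 = 410.03 ppm.

C ≈ 410 ppm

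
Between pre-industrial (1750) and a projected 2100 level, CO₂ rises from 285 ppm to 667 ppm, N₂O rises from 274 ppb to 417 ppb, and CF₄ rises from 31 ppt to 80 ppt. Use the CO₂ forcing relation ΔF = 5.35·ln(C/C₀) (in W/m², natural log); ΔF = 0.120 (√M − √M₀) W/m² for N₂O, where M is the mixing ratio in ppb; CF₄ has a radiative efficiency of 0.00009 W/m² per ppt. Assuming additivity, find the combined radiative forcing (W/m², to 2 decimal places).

CO₂: 5.35 × ln(667/285) = 5.35 × ln(2.34035) = 5.35 × 0.85030 = 4.5491 W/m².
N₂O: 0.120 × (√417 − √274) = 0.120 × (20.4206 − 16.5529) = 0.120 × 3.8677 = 0.4641 W/m².
CF₄: ΔF = 0.00009 × (80 − 31) = 0.00009 × 49 = 0.0044 W/m².
Total ΔF = 4.5491 + 0.4641 + 0.0044 = 5.0176 W/m².

ΔF = 5.02 W/m²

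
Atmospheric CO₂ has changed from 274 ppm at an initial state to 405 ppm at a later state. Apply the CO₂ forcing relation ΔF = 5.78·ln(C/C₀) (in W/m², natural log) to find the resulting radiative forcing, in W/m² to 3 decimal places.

CO₂: 5.78 × ln(405/274) = 5.78 × ln(1.47810) = 5.78 × 0.39076 = 2.2586 W/m².

ΔF = 2.259 W/m²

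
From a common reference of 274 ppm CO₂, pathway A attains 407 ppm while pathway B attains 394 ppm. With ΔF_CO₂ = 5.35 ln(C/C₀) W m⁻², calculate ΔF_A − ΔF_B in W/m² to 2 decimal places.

ΔF_A − ΔF_B = 0.17 W/m²

ΔF_A = 5.35 ln(407/274) = 5.35 × 0.39569 = 2.1169 W/m².
ΔF_B = 5.35 ln(394/274) = 5.35 × 0.36322 = 1.9432 W/m².
Difference: 2.1169 − 1.9432 = 0.1737 W/m².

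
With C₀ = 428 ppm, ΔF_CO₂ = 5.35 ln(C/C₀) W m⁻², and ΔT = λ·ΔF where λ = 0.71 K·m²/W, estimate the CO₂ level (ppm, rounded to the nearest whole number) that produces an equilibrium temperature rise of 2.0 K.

Required forcing: ΔF = ΔT/λ = 2.0/0.71 = 2.8169 W/m².
Then ln(C/428) = ΔF/5.35 = 2.8169/5.35 = 0.52652.
So C = 428 × e^0.52652 = 428 × 1.69303 = 724.62 ppm.

C ≈ 725 ppm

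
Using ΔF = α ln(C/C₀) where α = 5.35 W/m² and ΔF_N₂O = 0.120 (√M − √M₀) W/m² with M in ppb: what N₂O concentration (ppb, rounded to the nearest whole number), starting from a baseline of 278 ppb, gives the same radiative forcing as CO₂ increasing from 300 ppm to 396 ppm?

M ≈ 844 ppb

CO₂ forcing: 5.35 × ln(396/300) = 5.35 × 0.277632 = 1.48533 W/m².
Set 0.120(√M − √278) = 1.48533: √M = 1.48533/0.120 + √278 = 12.3778 + 16.6733 = 29.0511.
M = (29.0511)² = 843.97 ppb.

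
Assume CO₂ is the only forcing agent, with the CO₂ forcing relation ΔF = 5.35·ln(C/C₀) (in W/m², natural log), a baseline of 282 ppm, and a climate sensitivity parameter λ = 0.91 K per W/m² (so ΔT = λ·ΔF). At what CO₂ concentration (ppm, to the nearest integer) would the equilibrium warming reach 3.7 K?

Required forcing: ΔF = ΔT/λ = 3.7/0.91 = 4.0659 W/m².
Then ln(C/282) = ΔF/5.35 = 4.0659/5.35 = 0.75998.
So C = 282 × e^0.75998 = 282 × 2.13823 = 602.98 ppm.

C ≈ 603 ppm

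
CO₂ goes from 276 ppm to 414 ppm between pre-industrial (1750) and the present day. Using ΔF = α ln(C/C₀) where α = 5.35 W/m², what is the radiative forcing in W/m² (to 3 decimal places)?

ΔF = 2.169 W/m²

CO₂ absorption bands are partially saturated, so forcing scales with the logarithm of the concentration ratio.
CO₂: 5.35 × ln(414/276) = 5.35 × ln(1.50000) = 5.35 × 0.40547 = 2.1693 W/m².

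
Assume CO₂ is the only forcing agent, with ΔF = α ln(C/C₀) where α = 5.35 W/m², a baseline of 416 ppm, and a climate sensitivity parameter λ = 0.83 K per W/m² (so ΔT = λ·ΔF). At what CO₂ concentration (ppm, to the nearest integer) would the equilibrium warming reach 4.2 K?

C ≈ 1071 ppm

Required forcing: ΔF = ΔT/λ = 4.2/0.83 = 5.0602 W/m².
Then ln(C/416) = ΔF/5.35 = 5.0602/5.35 = 0.94583.
So C = 416 × e^0.94583 = 416 × 2.57495 = 1071.18 ppm.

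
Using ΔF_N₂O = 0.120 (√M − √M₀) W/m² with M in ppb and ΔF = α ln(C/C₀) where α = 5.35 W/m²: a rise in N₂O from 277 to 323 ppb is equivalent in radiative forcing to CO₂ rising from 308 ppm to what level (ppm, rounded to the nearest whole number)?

N₂O forcing: 0.120 × (√323 − √277) = 0.120 × (17.9722 − 16.6433) = 0.120 × 1.3289 = 0.15947 W/m².
Set 5.35 ln(C/308) = 0.15947: ln(C/308) = 0.15947/5.35 = 0.02981, so C = 308 × e^0.02981 = 308 × 1.03026 = 317.32 ppm.

C ≈ 317 ppm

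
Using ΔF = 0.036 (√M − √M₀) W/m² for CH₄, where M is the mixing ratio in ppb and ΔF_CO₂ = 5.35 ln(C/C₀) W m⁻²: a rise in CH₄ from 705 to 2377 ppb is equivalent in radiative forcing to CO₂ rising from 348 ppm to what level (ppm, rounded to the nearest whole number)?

C ≈ 404 ppm

CH₄ forcing: 0.036 × (√2377 − √705) = 0.036 × (48.7545 − 26.5518) = 0.036 × 22.2027 = 0.79930 W/m².
Set 5.35 ln(C/348) = 0.79930: ln(C/348) = 0.79930/5.35 = 0.14940, so C = 348 × e^0.14940 = 348 × 1.16114 = 404.08 ppm.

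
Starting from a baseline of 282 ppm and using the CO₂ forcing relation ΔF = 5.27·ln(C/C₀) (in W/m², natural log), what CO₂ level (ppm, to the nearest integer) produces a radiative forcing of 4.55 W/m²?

C ≈ 669 ppm

Set 5.27 ln(C/282) = 4.55, so ln(C/282) = 4.55/5.27 = 0.86338.
Then C/282 = e^0.86338 = 2.37116, giving C = 282 × 2.37116 = 668.67 ppm.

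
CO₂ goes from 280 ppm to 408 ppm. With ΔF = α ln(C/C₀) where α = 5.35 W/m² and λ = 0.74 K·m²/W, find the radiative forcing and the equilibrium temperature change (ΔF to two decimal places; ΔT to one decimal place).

ΔF = 2.01 W/m²; ΔT = 1.5 K

CO₂: 5.35 × ln(408/280) = 5.35 × ln(1.45714) = 5.35 × 0.37648 = 2.0142 W/m².
ΔT = λ ΔF = 0.74 × 2.01 = 1.4874 K.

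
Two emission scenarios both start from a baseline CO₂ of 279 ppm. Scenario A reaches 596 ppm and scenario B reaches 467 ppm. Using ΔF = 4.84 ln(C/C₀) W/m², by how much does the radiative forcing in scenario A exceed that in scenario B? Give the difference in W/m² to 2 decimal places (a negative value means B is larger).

ΔF_A − ΔF_B = 1.18 W/m²

ΔF_A = 4.84 ln(596/279) = 4.84 × 0.75903 = 3.6737 W/m².
ΔF_B = 4.84 ln(467/279) = 4.84 × 0.51512 = 2.4932 W/m².
Difference: 3.6737 − 2.4932 = 1.1805 W/m².
(Equivalently, ΔF_A − ΔF_B = 4.84 ln(596/467) = 4.84 × 0.24391 = 1.1805 W/m².)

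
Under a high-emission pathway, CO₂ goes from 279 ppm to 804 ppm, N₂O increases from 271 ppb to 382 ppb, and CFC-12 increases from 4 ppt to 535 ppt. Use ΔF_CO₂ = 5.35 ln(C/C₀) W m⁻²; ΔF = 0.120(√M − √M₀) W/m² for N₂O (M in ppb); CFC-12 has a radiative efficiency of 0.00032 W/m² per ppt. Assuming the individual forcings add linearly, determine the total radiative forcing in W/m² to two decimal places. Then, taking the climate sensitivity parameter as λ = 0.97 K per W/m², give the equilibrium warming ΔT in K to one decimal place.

ΔF = 6.20 W/m²; ΔT = 6.0 K

CO₂: 5.35 × ln(804/279) = 5.35 × ln(2.88172) = 5.35 × 1.05839 = 5.6624 W/m².
N₂O: 0.120 × (√382 − √271) = 0.120 × (19.5448 − 16.4621) = 0.120 × 3.0827 = 0.3699 W/m².
CFC-12: ΔF = 0.00032 × (535 − 4) = 0.00032 × 531 = 0.1699 W/m².
Total ΔF = 5.6624 + 0.3699 + 0.1699 = 6.2022 W/m².
ΔT = λ ΔF = 0.97 × 6.20 = 6.0140 K.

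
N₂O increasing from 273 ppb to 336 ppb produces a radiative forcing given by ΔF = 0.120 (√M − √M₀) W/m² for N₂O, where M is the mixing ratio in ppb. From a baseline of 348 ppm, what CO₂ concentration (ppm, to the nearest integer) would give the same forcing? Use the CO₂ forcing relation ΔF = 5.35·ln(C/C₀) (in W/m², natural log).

N₂O forcing: 0.120 × (√336 − √273) = 0.120 × (18.3303 − 16.5227) = 0.120 × 1.8076 = 0.21691 W/m².
Set 5.35 ln(C/348) = 0.21691: ln(C/348) = 0.21691/5.35 = 0.04054, so C = 348 × e^0.04054 = 348 × 1.04137 = 362.40 ppm.

C ≈ 362 ppm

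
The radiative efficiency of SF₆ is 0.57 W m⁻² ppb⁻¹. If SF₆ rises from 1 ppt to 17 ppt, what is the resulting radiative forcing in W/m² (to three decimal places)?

SF₆: Δ = 17 − 1 = 16 ppt = 0.016 ppb; ΔF = 0.57 × 0.016 = 0.0091 W/m².

ΔF = 0.009 W/m²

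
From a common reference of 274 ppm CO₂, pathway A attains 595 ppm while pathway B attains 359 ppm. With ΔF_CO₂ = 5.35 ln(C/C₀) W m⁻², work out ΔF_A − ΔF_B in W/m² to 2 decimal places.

ΔF_A − ΔF_B = 2.70 W/m²

ΔF_A = 5.35 ln(595/274) = 5.35 × 0.77543 = 4.1486 W/m².
ΔF_B = 5.35 ln(359/274) = 5.35 × 0.27019 = 1.4455 W/m².
Difference: 4.1486 − 1.4455 = 2.7031 W/m².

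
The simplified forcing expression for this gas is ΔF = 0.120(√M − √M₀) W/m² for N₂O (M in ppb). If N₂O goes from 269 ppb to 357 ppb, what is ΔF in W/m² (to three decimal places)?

ΔF = 0.299 W/m²

N₂O: 0.120 × (√357 − √269) = 0.120 × (18.8944 − 16.4012) = 0.120 × 2.4932 = 0.2992 W/m².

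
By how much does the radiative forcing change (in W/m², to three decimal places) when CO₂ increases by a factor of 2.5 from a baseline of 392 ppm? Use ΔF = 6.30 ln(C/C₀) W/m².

Because the forcing depends only on the ratio C/C₀, the initial concentration does not enter.
ΔF = 6.30 × ln(2.5) = 6.30 × 0.91629 = 5.7726 W/m².

ΔF = 5.773 W/m²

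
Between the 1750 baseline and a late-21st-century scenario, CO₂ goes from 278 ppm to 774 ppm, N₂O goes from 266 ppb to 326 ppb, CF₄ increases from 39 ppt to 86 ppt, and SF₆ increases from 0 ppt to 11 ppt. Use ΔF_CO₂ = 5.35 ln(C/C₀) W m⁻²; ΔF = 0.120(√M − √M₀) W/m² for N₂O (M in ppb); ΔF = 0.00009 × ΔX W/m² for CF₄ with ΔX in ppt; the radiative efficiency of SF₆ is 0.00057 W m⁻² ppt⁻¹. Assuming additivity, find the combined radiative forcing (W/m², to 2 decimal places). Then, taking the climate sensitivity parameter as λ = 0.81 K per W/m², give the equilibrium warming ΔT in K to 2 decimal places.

ΔF = 5.70 W/m²; ΔT = 4.62 K

CO₂: 5.35 × ln(774/278) = 5.35 × ln(2.78417) = 5.35 × 1.02395 = 5.4781 W/m².
N₂O: 0.120 × (√326 − √266) = 0.120 × (18.0555 − 16.3095) = 0.120 × 1.7460 = 0.2095 W/m².
CF₄: ΔF = 0.00009 × (86 − 39) = 0.00009 × 47 = 0.0042 W/m².
SF₆: ΔF = 0.00057 × (11 − 0) = 0.00057 × 11 = 0.0063 W/m².
Total ΔF = 5.4781 + 0.2095 + 0.0042 + 0.0063 = 5.6981 W/m².
ΔT = λ ΔF = 0.81 × 5.70 = 4.6170 K.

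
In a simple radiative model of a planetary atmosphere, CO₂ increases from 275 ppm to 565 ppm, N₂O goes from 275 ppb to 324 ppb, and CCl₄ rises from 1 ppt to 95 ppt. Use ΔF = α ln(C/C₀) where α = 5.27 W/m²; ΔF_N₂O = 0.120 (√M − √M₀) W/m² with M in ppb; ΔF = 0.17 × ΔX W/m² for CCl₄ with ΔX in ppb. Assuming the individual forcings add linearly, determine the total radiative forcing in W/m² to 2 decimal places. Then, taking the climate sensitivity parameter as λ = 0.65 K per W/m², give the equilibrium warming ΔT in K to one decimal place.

CO₂: 5.27 × ln(565/275) = 5.27 × ln(2.05455) = 5.27 × 0.72006 = 3.7947 W/m².
N₂O: 0.120 × (√324 − √275) = 0.120 × (18.0000 − 16.5831) = 0.120 × 1.4169 = 0.1700 W/m².
CCl₄: Δ = 95 − 1 = 94 ppt = 0.094 ppb; ΔF = 0.17 × 0.094 = 0.0160 W/m².
Total ΔF = 3.7947 + 0.1700 + 0.0160 = 3.9807 W/m².
ΔT = λ ΔF = 0.65 × 3.98 = 2.5870 K.

ΔF = 3.98 W/m²; ΔT = 2.6 K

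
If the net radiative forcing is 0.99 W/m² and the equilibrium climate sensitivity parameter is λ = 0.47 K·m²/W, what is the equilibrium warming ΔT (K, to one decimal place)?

ΔT = 0.5 K

ΔT = λ ΔF = 0.47 × 0.99 = 0.4653 K.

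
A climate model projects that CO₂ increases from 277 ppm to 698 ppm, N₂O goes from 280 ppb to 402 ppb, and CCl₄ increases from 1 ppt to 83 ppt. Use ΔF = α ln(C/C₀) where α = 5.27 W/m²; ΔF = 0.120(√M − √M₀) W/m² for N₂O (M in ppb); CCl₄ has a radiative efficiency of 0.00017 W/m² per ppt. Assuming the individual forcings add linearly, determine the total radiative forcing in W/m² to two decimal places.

ΔF = 5.28 W/m²

CO₂: 5.27 × ln(698/277) = 5.27 × ln(2.51986) = 5.27 × 0.92420 = 4.8705 W/m².
N₂O: 0.120 × (√402 − √280) = 0.120 × (20.0499 − 16.7332) = 0.120 × 3.3167 = 0.3980 W/m².
CCl₄: ΔF = 0.00017 × (83 − 1) = 0.00017 × 82 = 0.0139 W/m².
Total ΔF = 4.8705 + 0.3980 + 0.0139 = 5.2824 W/m².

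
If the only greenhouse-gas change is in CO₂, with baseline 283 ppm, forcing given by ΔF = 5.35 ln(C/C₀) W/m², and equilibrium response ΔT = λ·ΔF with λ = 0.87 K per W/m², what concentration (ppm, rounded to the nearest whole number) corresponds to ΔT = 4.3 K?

Required forcing: ΔF = ΔT/λ = 4.3/0.87 = 4.9425 W/m².
Then ln(C/283) = ΔF/5.35 = 4.9425/5.35 = 0.92383.
So C = 283 × e^0.92383 = 283 × 2.51892 = 712.85 ppm.

C ≈ 713 ppm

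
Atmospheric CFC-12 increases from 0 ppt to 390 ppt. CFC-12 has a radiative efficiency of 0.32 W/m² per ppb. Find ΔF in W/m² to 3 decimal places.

ΔF = 0.125 W/m²

CFC-12: Δ = 390 − 0 = 390 ppt = 0.390 ppb; ΔF = 0.32 × 0.390 = 0.1248 W/m².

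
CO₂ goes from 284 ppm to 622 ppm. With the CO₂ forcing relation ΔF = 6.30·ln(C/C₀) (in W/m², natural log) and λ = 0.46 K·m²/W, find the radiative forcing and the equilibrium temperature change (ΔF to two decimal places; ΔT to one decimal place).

CO₂: 6.30 × ln(622/284) = 6.30 × ln(2.19014) = 6.30 × 0.78397 = 4.9390 W/m².
ΔT = λ ΔF = 0.46 × 4.94 = 2.2724 K.

ΔF = 4.94 W/m²; ΔT = 2.3 K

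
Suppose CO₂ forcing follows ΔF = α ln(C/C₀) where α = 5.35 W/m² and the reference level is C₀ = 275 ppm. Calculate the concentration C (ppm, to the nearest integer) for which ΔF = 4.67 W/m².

C ≈ 658 ppm

Set 5.35 ln(C/275) = 4.67, so ln(C/275) = 4.67/5.35 = 0.87290.
Then C/275 = e^0.87290 = 2.39384, giving C = 275 × 2.39384 = 658.31 ppm.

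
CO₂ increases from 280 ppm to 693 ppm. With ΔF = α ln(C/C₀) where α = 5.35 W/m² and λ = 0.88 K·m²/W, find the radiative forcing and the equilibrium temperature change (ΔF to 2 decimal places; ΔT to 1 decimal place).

CO₂: 5.35 × ln(693/280) = 5.35 × ln(2.47500) = 5.35 × 0.90624 = 4.8484 W/m².
ΔT = λ ΔF = 0.88 × 4.85 = 4.2680 K.

ΔF = 4.85 W/m²; ΔT = 4.3 K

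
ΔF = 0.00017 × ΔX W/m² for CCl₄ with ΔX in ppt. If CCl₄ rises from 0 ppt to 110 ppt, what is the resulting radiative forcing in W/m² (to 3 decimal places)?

ΔF = 0.019 W/m²

CCl₄: ΔF = 0.00017 × (110 − 0) = 0.00017 × 110 = 0.0187 W/m².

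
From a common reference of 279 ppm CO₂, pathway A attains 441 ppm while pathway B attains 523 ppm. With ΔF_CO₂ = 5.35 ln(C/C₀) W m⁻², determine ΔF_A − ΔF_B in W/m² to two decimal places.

ΔF_A − ΔF_B = -0.91 W/m²

ΔF_A = 5.35 ln(441/279) = 5.35 × 0.45783 = 2.4494 W/m².
ΔF_B = 5.35 ln(523/279) = 5.35 × 0.62837 = 3.3618 W/m².
Difference: 2.4494 − 3.3618 = -0.9124 W/m².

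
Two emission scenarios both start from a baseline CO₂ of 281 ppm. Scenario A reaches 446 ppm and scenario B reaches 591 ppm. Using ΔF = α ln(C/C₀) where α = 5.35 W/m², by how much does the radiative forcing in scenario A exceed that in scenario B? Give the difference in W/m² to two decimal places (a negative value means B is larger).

ΔF_A = 5.35 ln(446/281) = 5.35 × 0.46196 = 2.4715 W/m².
ΔF_B = 5.35 ln(591/281) = 5.35 × 0.74346 = 3.9775 W/m².
Difference: 2.4715 − 3.9775 = -1.5060 W/m².
(Equivalently, ΔF_A − ΔF_B = 5.35 ln(446/591) = 5.35 × -0.28150 = -1.5060 W/m².)

ΔF_A − ΔF_B = -1.51 W/m²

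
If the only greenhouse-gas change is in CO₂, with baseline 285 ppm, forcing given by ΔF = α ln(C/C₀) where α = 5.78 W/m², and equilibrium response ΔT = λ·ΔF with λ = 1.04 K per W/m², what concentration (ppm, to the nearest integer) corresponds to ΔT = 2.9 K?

C ≈ 462 ppm

Required forcing: ΔF = ΔT/λ = 2.9/1.04 = 2.7885 W/m².
Then ln(C/285) = ΔF/5.78 = 2.7885/5.78 = 0.48244.
So C = 285 × e^0.48244 = 285 × 1.62002 = 461.71 ppm.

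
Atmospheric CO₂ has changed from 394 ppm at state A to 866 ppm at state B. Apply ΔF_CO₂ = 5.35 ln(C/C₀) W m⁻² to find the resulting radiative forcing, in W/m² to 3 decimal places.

CO₂: 5.35 × ln(866/394) = 5.35 × ln(2.19797) = 5.35 × 0.78753 = 4.2133 W/m².

ΔF = 4.213 W/m²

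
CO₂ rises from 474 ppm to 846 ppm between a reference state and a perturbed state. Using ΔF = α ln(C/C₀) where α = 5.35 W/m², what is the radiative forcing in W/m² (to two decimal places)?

ΔF = 3.10 W/m²

CO₂ absorption bands are partially saturated, so forcing scales with the logarithm of the concentration ratio.
CO₂: 5.35 × ln(846/474) = 5.35 × ln(1.78481) = 5.35 × 0.57931 = 3.0993 W/m².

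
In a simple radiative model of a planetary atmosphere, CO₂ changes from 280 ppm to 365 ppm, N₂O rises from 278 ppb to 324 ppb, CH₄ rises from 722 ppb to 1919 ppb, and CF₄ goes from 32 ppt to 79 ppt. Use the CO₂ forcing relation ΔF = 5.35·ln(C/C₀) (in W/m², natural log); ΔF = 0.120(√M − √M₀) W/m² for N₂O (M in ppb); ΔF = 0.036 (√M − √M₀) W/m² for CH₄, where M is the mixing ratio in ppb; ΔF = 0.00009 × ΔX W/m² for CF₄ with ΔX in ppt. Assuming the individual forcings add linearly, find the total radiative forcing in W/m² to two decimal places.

CO₂: 5.35 × ln(365/280) = 5.35 × ln(1.30357) = 5.35 × 0.26511 = 1.4183 W/m².
N₂O: 0.120 × (√324 − √278) = 0.120 × (18.0000 − 16.6733) = 0.120 × 1.3267 = 0.1592 W/m².
CH₄: 0.036 × (√1919 − √722) = 0.036 × (43.8064 − 26.8701) = 0.036 × 16.9363 = 0.6097 W/m².
CF₄: ΔF = 0.00009 × (79 − 32) = 0.00009 × 47 = 0.0042 W/m².
Total ΔF = 1.4183 + 0.1592 + 0.6097 + 0.0042 = 2.1914 W/m².

ΔF = 2.19 W/m²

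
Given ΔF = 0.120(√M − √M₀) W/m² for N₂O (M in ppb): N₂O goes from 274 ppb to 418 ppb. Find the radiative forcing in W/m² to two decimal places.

N₂O: 0.120 × (√418 − √274) = 0.120 × (20.4450 − 16.5529) = 0.120 × 3.8921 = 0.4671 W/m².

ΔF = 0.47 W/m²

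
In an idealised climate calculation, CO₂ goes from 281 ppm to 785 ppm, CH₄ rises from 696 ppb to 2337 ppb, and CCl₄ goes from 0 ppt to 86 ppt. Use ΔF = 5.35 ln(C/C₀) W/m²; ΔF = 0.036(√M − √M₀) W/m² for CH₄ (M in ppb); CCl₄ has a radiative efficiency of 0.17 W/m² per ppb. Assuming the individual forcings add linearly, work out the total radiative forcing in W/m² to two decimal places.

CO₂: 5.35 × ln(785/281) = 5.35 × ln(2.79359) = 5.35 × 1.02733 = 5.4962 W/m².
CH₄: 0.036 × (√2337 − √696) = 0.036 × (48.3425 − 26.3818) = 0.036 × 21.9607 = 0.7906 W/m².
CCl₄: Δ = 86 − 0 = 86 ppt = 0.086 ppb; ΔF = 0.17 × 0.086 = 0.0146 W/m².
Total ΔF = 5.4962 + 0.7906 + 0.0146 = 6.3014 W/m².

ΔF = 6.30 W/m²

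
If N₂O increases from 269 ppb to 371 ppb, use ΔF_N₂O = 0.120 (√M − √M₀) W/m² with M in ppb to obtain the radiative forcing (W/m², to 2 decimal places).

N₂O: 0.120 × (√371 − √269) = 0.120 × (19.2614 − 16.4012) = 0.120 × 2.8602 = 0.3432 W/m².

ΔF = 0.34 W/m²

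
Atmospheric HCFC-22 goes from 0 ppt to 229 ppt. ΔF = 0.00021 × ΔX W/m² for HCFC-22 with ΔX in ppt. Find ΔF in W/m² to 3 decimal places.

ΔF = 0.048 W/m²

HCFC-22: ΔF = 0.00021 × (229 − 0) = 0.00021 × 229 = 0.0481 W/m².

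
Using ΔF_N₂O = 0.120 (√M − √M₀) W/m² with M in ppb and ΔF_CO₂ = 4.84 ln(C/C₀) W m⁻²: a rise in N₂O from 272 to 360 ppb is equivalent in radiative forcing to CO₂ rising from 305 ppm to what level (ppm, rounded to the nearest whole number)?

C ≈ 324 ppm

N₂O forcing: 0.120 × (√360 − √272) = 0.120 × (18.9737 − 16.4924) = 0.120 × 2.4813 = 0.29776 W/m².
Set 4.84 ln(C/305) = 0.29776: ln(C/305) = 0.29776/4.84 = 0.06152, so C = 305 × e^0.06152 = 305 × 1.06345 = 324.35 ppm.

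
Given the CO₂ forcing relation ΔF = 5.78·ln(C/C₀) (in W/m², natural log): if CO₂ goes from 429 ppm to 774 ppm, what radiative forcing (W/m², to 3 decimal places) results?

CO₂: 5.78 × ln(774/429) = 5.78 × ln(1.80420) = 5.78 × 0.59012 = 3.4109 W/m².

ΔF = 3.411 W/m²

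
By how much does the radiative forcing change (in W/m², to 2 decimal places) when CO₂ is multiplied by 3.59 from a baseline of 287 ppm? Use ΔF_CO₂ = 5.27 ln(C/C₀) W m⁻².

ΔF = 6.74 W/m²

ΔF = 5.27 × ln(3.59) = 5.27 × 1.27815 = 6.7359 W/m².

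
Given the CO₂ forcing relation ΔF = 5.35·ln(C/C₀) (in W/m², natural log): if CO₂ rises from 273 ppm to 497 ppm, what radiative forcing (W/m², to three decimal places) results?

CO₂: 5.35 × ln(497/273) = 5.35 × ln(1.82051) = 5.35 × 0.59912 = 3.2053 W/m².

ΔF = 3.205 W/m²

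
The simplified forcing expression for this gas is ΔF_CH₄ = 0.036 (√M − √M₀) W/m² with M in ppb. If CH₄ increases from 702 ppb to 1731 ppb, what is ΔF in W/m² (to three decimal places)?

CH₄: 0.036 × (√1731 − √702) = 0.036 × (41.6053 − 26.4953) = 0.036 × 15.1100 = 0.5440 W/m².

ΔF = 0.544 W/m²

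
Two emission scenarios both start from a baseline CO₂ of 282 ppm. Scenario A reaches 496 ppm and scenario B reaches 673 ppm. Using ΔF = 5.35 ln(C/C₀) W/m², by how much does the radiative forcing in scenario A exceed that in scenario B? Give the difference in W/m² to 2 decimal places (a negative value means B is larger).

ΔF_A = 5.35 ln(496/282) = 5.35 × 0.56467 = 3.0210 W/m².
ΔF_B = 5.35 ln(673/282) = 5.35 × 0.86984 = 4.6536 W/m².
Difference: 3.0210 − 4.6536 = -1.6326 W/m².

ΔF_A − ΔF_B = -1.63 W/m²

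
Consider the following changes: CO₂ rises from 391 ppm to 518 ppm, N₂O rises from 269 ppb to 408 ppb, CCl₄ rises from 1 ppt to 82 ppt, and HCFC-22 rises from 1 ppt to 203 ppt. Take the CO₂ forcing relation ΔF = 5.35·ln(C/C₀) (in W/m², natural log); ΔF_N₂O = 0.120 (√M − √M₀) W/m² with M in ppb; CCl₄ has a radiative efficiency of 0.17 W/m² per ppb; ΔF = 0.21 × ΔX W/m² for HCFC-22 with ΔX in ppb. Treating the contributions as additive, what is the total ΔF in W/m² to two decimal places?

CO₂: 5.35 × ln(518/391) = 5.35 × ln(1.32481) = 5.35 × 0.28127 = 1.5048 W/m².
N₂O: 0.120 × (√408 − √269) = 0.120 × (20.1990 − 16.4012) = 0.120 × 3.7978 = 0.4557 W/m².
CCl₄: Δ = 82 − 1 = 81 ppt = 0.081 ppb; ΔF = 0.17 × 0.081 = 0.0138 W/m².
HCFC-22: Δ = 203 − 1 = 202 ppt = 0.202 ppb; ΔF = 0.21 × 0.202 = 0.0424 W/m².
Total ΔF = 1.5048 + 0.4557 + 0.0138 + 0.0424 = 2.0167 W/m².

ΔF = 2.02 W/m²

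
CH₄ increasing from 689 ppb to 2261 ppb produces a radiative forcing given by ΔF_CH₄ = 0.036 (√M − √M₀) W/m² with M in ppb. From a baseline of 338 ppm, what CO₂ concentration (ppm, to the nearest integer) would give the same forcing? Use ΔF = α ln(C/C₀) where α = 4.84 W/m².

C ≈ 396 ppm

CH₄ forcing: 0.036 × (√2261 − √689) = 0.036 × (47.5500 − 26.2488) = 0.036 × 21.3012 = 0.76684 W/m².
Set 4.84 ln(C/338) = 0.76684: ln(C/338) = 0.76684/4.84 = 0.15844, so C = 338 × e^0.15844 = 338 × 1.17168 = 396.03 ppm.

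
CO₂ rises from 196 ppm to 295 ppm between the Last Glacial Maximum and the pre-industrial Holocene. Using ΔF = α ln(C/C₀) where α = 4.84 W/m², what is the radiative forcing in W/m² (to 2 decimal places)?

CO₂ absorption bands are partially saturated, so forcing scales with the logarithm of the concentration ratio.
CO₂: 4.84 × ln(295/196) = 4.84 × ln(1.50510) = 4.84 × 0.40886 = 1.9789 W/m².

ΔF = 1.98 W/m²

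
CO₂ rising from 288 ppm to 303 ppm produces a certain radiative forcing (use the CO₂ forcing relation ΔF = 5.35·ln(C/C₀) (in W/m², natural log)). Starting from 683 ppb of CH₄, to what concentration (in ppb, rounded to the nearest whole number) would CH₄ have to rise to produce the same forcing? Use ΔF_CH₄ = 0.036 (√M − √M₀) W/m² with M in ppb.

M ≈ 1134 ppb

CO₂ forcing: 5.35 × ln(303/288) = 5.35 × 0.050772 = 0.27163 W/m².
Set 0.036(√M − √683) = 0.27163: √M = 0.27163/0.036 + √683 = 7.5453 + 26.1343 = 33.6796.
M = (33.6796)² = 1134.32 ppb.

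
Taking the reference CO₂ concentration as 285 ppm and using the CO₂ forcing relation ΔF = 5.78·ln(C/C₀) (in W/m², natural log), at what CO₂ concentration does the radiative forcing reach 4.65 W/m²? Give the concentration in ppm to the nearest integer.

Set 5.78 ln(C/285) = 4.65, so ln(C/285) = 4.65/5.78 = 0.80450.
Then C/285 = e^0.80450 = 2.23558, giving C = 285 × 2.23558 = 637.14 ppm.

C ≈ 637 ppm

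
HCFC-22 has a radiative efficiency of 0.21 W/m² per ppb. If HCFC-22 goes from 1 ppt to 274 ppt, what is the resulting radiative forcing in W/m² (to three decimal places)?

HCFC-22: Δ = 274 − 1 = 273 ppt = 0.273 ppb; ΔF = 0.21 × 0.273 = 0.0573 W/m².

ΔF = 0.057 W/m²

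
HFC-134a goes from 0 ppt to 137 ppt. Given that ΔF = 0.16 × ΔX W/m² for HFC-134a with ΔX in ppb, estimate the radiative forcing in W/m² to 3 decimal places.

HFC-134a: Δ = 137 − 0 = 137 ppt = 0.137 ppb; ΔF = 0.16 × 0.137 = 0.0219 W/m².

ΔF = 0.022 W/m²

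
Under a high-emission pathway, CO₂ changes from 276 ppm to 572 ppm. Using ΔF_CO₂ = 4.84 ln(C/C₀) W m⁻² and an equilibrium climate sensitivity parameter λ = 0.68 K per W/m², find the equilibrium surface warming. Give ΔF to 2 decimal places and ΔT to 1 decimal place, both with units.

CO₂: 4.84 × ln(572/276) = 4.84 × ln(2.07246) = 4.84 × 0.72874 = 3.5271 W/m².
ΔT = λ ΔF = 0.68 × 3.53 = 2.4004 K.

ΔF = 3.53 W/m²; ΔT = 2.4 K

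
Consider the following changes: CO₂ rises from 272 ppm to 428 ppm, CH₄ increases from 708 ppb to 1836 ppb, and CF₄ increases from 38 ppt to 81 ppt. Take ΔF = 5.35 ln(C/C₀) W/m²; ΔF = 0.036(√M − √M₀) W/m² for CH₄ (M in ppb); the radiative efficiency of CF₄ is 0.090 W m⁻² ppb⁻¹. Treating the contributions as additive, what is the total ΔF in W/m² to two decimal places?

CO₂: 5.35 × ln(428/272) = 5.35 × ln(1.57353) = 5.35 × 0.45332 = 2.4253 W/m².
CH₄: 0.036 × (√1836 − √708) = 0.036 × (42.8486 − 26.6083) = 0.036 × 16.2403 = 0.5847 W/m².
CF₄: Δ = 81 − 38 = 43 ppt = 0.043 ppb; ΔF = 0.090 × 0.043 = 0.0039 W/m².
Total ΔF = 2.4253 + 0.5847 + 0.0039 = 3.0139 W/m².

ΔF = 3.01 W/m²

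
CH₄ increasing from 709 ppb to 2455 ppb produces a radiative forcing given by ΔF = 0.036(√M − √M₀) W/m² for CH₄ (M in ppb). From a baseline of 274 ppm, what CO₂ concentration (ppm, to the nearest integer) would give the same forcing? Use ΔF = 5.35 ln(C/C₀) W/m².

C ≈ 320 ppm

CH₄ forcing: 0.036 × (√2455 − √709) = 0.036 × (49.5480 − 26.6271) = 0.036 × 22.9209 = 0.82515 W/m².
Set 5.35 ln(C/274) = 0.82515: ln(C/274) = 0.82515/5.35 = 0.15423, so C = 274 × e^0.15423 = 274 × 1.16676 = 319.69 ppm.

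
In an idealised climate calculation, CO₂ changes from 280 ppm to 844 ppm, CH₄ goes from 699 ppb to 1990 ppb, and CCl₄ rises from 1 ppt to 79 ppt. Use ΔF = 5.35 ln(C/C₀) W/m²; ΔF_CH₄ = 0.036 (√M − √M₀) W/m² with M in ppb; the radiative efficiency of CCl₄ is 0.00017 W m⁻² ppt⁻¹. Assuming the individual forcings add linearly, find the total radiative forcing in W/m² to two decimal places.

CO₂: 5.35 × ln(844/280) = 5.35 × ln(3.01429) = 5.35 × 1.10336 = 5.9030 W/m².
CH₄: 0.036 × (√1990 − √699) = 0.036 × (44.6094 − 26.4386) = 0.036 × 18.1708 = 0.6541 W/m².
CCl₄: ΔF = 0.00017 × (79 − 1) = 0.00017 × 78 = 0.0133 W/m².
Total ΔF = 5.9030 + 0.6541 + 0.0133 = 6.5704 W/m².

ΔF = 6.57 W/m²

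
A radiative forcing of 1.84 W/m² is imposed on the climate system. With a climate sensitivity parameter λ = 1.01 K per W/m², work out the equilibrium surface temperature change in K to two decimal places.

ΔT = 1.86 K

ΔT = λ ΔF = 1.01 × 1.84 = 1.8584 K.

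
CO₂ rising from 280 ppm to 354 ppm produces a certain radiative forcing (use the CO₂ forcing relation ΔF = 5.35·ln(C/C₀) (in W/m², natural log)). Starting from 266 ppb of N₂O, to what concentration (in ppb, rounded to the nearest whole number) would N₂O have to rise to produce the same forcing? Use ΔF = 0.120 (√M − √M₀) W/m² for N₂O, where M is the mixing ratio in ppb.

CO₂ forcing: 5.35 × ln(354/280) = 5.35 × 0.234507 = 1.25461 W/m².
Set 0.120(√M − √266) = 1.25461: √M = 1.25461/0.120 + √266 = 10.4551 + 16.3095 = 26.7646.
M = (26.7646)² = 716.34 ppb.

M ≈ 716 ppb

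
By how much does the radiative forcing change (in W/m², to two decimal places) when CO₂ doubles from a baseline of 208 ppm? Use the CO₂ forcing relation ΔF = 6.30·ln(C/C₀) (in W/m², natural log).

ΔF = 4.37 W/m²

ΔF = 6.30 × ln(2) = 6.30 × 0.69315 = 4.3668 W/m².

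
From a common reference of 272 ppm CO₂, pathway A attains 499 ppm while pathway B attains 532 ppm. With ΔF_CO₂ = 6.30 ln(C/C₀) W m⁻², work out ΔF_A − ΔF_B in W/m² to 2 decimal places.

ΔF_A − ΔF_B = -0.40 W/m²

ΔF_A = 6.30 ln(499/272) = 6.30 × 0.60680 = 3.8228 W/m².
ΔF_B = 6.30 ln(532/272) = 6.30 × 0.67084 = 4.2263 W/m².
Difference: 3.8228 − 4.2263 = -0.4035 W/m².
(Equivalently, ΔF_A − ΔF_B = 6.30 ln(499/532) = 6.30 × -0.06404 = -0.4035 W/m².)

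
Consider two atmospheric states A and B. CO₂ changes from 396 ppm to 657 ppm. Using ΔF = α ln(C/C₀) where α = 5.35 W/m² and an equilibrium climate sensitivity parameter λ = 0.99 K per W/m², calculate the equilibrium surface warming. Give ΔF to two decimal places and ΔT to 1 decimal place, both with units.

ΔF = 2.71 W/m²; ΔT = 2.7 K

CO₂: 5.35 × ln(657/396) = 5.35 × ln(1.65909) = 5.35 × 0.50627 = 2.7085 W/m².
ΔT = λ ΔF = 0.99 × 2.71 = 2.6829 K.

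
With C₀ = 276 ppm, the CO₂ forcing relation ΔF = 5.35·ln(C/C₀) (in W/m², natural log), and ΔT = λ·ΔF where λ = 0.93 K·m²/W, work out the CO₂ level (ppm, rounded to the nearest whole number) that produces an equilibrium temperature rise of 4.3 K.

C ≈ 655 ppm

Required forcing: ΔF = ΔT/λ = 4.3/0.93 = 4.6237 W/m².
Then ln(C/276) = ΔF/5.35 = 4.6237/5.35 = 0.86424.
So C = 276 × e^0.86424 = 276 × 2.37320 = 655.00 ppm.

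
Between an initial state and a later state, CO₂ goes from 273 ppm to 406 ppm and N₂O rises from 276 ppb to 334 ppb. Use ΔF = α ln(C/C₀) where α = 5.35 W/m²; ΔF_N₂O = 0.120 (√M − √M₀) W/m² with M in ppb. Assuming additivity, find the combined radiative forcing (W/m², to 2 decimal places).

CO₂: 5.35 × ln(406/273) = 5.35 × ln(1.48718) = 5.35 × 0.39688 = 2.1233 W/m².
N₂O: 0.120 × (√334 − √276) = 0.120 × (18.2757 − 16.6132) = 0.120 × 1.6625 = 0.1995 W/m².
Total ΔF = 2.1233 + 0.1995 = 2.3228 W/m².

ΔF = 2.32 W/m²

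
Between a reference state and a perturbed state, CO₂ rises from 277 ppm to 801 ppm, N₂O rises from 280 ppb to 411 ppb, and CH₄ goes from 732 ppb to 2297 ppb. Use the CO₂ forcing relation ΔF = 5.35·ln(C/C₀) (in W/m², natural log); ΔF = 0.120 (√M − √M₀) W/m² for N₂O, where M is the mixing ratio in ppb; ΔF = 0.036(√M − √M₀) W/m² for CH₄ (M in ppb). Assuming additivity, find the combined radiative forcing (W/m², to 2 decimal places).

ΔF = 6.86 W/m²

CO₂: 5.35 × ln(801/277) = 5.35 × ln(2.89170) = 5.35 × 1.06184 = 5.6808 W/m².
N₂O: 0.120 × (√411 − √280) = 0.120 × (20.2731 − 16.7332) = 0.120 × 3.5399 = 0.4248 W/m².
CH₄: 0.036 × (√2297 − √732) = 0.036 × (47.9270 − 27.0555) = 0.036 × 20.8715 = 0.7514 W/m².
Total ΔF = 5.6808 + 0.4248 + 0.7514 = 6.8570 W/m².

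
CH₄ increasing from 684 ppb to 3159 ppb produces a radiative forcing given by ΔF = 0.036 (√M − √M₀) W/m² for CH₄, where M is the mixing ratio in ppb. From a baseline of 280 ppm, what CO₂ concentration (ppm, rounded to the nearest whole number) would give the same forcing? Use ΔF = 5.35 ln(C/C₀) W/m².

CH₄ forcing: 0.036 × (√3159 − √684) = 0.036 × (56.2050 − 26.1534) = 0.036 × 30.0516 = 1.08186 W/m².
Set 5.35 ln(C/280) = 1.08186: ln(C/280) = 1.08186/5.35 = 0.20222, so C = 280 × e^0.20222 = 280 × 1.22412 = 342.75 ppm.

C ≈ 343 ppm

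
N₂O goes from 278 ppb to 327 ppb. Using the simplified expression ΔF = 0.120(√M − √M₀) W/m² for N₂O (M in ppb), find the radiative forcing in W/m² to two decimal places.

N₂O: 0.120 × (√327 − √278) = 0.120 × (18.0831 − 16.6733) = 0.120 × 1.4098 = 0.1692 W/m².

ΔF = 0.17 W/m²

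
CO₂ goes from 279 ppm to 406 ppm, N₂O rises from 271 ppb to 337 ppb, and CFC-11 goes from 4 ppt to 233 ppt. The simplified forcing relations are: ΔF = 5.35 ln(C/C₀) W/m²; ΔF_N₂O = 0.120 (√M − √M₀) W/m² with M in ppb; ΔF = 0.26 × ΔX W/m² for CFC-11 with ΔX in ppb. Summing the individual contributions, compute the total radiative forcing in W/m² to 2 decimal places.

CO₂: 5.35 × ln(406/279) = 5.35 × ln(1.45520) = 5.35 × 0.37514 = 2.0070 W/m².
N₂O: 0.120 × (√337 − √271) = 0.120 × (18.3576 − 16.4621) = 0.120 × 1.8955 = 0.2275 W/m².
CFC-11: Δ = 233 − 4 = 229 ppt = 0.229 ppb; ΔF = 0.26 × 0.229 = 0.0595 W/m².
Total ΔF = 2.0070 + 0.2275 + 0.0595 = 2.2940 W/m².

ΔF = 2.29 W/m²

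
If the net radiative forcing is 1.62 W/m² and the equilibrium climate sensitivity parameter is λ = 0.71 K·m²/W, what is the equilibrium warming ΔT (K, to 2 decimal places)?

ΔT = λ ΔF = 0.71 × 1.62 = 1.1502 K.

ΔT = 1.15 K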